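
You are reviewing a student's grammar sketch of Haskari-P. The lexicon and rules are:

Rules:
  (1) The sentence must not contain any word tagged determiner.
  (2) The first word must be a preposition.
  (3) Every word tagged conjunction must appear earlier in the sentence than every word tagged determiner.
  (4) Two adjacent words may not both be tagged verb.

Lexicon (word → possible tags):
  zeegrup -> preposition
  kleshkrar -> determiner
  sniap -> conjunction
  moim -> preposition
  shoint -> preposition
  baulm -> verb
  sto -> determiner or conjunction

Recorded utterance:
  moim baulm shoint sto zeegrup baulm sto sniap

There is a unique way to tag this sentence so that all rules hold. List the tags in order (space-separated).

preposition verb preposition conjunction preposition verb conjunction conjunction

Candidates per position — 1:moim {preposition}; 2:baulm {verb}; 3:shoint {preposition}; 4:sto {determiner,conjunction}; 5:zeegrup {preposition}; 6:baulm {verb}; 7:sto {determiner,conjunction}; 8:sniap {conjunction}.
Word 4 cannot be determiner — rule 1 would then fail for every completion. It is conjunction.
Word 7 cannot be determiner — rule 1 would then fail for every completion. It is conjunction.
The unique satisfying tagging is: preposition verb preposition conjunction preposition verb conjunction conjunction.
Rule-by-rule: rule 1 ✓; rule 2 ✓; rule 3 ✓; rule 4 ✓.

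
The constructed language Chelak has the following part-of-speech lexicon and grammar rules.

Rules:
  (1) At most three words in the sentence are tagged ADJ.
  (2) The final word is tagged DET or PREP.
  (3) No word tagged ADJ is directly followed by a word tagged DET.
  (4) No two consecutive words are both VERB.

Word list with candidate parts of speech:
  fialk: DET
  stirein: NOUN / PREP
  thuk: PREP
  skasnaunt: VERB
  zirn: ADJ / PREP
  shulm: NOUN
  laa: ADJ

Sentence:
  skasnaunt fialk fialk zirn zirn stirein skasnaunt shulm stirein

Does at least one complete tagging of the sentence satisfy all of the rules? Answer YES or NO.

Candidates per position — 1:skasnaunt {VERB}; 2:fialk {DET}; 3:fialk {DET}; 4:zirn {ADJ,PREP}; 5:zirn {ADJ,PREP}; 6:stirein {NOUN,PREP}; 7:skasnaunt {VERB}; 8:shulm {NOUN}; 9:stirein {NOUN,PREP}.
One satisfying assignment: VERB DET DET PREP ADJ NOUN VERB NOUN PREP.
Check: rule 1 ✓; rule 2 ✓; rule 3 ✓; rule 4 ✓.

YES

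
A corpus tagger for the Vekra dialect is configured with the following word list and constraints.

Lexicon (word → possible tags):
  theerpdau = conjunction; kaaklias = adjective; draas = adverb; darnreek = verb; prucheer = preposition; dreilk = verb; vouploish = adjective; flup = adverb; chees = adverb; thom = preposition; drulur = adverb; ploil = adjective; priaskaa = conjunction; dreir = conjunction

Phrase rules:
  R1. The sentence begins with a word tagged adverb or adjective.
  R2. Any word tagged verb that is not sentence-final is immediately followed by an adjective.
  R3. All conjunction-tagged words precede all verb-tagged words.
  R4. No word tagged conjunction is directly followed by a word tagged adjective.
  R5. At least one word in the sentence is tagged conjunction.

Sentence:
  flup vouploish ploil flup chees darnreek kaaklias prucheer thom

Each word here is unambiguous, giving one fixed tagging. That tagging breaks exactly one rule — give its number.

5

Fixed tagging: adverb adjective adjective adverb adverb verb adjective preposition preposition.
Applying the rules: R1 ✓, R2 ✓, R3 ✓, R4 ✓, R5 ✗.
Only rule 5 fails.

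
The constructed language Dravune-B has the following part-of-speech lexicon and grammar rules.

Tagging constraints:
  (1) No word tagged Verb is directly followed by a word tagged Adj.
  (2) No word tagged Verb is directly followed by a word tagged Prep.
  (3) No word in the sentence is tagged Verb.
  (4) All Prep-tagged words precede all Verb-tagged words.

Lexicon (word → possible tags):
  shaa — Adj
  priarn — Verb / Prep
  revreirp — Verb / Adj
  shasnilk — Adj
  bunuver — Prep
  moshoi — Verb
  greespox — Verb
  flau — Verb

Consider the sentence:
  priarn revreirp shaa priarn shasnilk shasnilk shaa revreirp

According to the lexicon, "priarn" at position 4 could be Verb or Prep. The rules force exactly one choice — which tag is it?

Prep

Candidates per position — 1:priarn {Verb,Prep}; 2:revreirp {Verb,Adj}; 3:shaa {Adj}; 4:priarn {Verb,Prep}; 5:shasnilk {Adj}; 6:shasnilk {Adj}; 7:shaa {Adj}; 8:revreirp {Verb,Adj}.
Position 1: tagging it Verb would leave rule 1 unsatisfiable, so it must be Prep.
Position 2: tagging it Verb would leave rule 1 unsatisfiable, so it must be Adj.
Position 4: tagging it Verb would leave rule 1 unsatisfiable, so it must be Prep.
Position 8: tagging it Verb would leave rule 3 unsatisfiable, so it must be Adj.
The only consistent sequence is: Prep Adj Adj Prep Adj Adj Adj Adj.
Checking: rule 1 holds; rule 2 holds; rule 3 holds; rule 4 holds.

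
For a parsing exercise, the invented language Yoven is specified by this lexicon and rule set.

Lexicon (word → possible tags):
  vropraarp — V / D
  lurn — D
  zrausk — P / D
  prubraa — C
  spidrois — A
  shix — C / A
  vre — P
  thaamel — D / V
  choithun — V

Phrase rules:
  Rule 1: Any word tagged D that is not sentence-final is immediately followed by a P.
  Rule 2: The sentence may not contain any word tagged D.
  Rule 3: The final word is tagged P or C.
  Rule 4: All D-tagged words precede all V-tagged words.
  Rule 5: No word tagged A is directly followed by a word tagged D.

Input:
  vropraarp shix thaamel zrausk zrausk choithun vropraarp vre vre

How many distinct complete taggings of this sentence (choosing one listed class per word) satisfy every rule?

Candidates per position — 1:vropraarp {V,D}; 2:shix {C,A}; 3:thaamel {D,V}; 4:zrausk {P,D}; 5:zrausk {P,D}; 6:choithun {V}; 7:vropraarp {V,D}; 8:vre {P}; 9:vre {P}.
There are 64 candidate sequences in total.
The sequences that satisfy every rule: V C V P P V V P P; V A V P P V V P P.
Count = 2.

2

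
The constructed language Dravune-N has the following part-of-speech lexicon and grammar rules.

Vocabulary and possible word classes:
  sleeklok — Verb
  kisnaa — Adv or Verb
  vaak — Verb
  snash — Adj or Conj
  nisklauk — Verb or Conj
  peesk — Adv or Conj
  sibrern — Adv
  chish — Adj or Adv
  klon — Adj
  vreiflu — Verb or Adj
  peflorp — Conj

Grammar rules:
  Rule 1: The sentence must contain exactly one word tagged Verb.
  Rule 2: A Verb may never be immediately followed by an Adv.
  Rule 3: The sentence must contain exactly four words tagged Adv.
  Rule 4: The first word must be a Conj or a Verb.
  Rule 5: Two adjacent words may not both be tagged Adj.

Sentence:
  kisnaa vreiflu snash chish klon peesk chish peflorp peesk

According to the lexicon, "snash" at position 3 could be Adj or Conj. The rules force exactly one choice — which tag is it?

Conj

Candidates per position — 1:kisnaa {Adv,Verb}; 2:vreiflu {Verb,Adj}; 3:snash {Adj,Conj}; 4:chish {Adj,Adv}; 5:klon {Adj}; 6:peesk {Adv,Conj}; 7:chish {Adj,Adv}; 8:peflorp {Conj}; 9:peesk {Adv,Conj}.
Position 1: tagging it Adv would leave rule 4 unsatisfiable, so it must be Verb.
Position 2: tagging it Verb would leave rule 1 unsatisfiable, so it must be Adj.
Position 3: tagging it Adj would leave rule 5 unsatisfiable, so it must be Conj.
Position 4: tagging it Adj would leave rule 3 unsatisfiable, so it must be Adv.
Position 6: tagging it Conj would leave rule 3 unsatisfiable, so it must be Adv.
Position 7: tagging it Adj would leave rule 3 unsatisfiable, so it must be Adv.
Position 9: tagging it Conj would leave rule 3 unsatisfiable, so it must be Adv.
The only consistent sequence is: Verb Adj Conj Adv Adj Adv Adv Conj Adv.
Rule-by-rule: rule 1 satisfied; rule 2 satisfied; rule 3 satisfied; rule 4 satisfied; rule 5 satisfied.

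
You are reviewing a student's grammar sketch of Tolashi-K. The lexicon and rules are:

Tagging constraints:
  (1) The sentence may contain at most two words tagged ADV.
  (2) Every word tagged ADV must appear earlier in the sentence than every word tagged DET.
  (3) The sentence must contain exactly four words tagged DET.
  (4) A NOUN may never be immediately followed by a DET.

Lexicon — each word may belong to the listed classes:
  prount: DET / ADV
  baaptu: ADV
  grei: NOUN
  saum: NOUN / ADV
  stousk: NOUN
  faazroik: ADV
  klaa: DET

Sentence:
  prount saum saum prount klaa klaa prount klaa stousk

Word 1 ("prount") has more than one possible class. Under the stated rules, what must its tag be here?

ADV

Candidates per position — 1:prount {DET,ADV}; 2:saum {NOUN,ADV}; 3:saum {NOUN,ADV}; 4:prount {DET,ADV}; 5:klaa {DET}; 6:klaa {DET}; 7:prount {DET,ADV}; 8:klaa {DET}; 9:stousk {NOUN}.
At position 7, choosing ADV makes rule 2 impossible to satisfy; hence DET.
At position 1, choosing DET makes rule 3 impossible to satisfy; hence ADV.
At position 4, choosing DET makes rule 3 impossible to satisfy; hence ADV.
At position 2, choosing ADV makes rule 1 impossible to satisfy; hence NOUN.
At position 3, choosing ADV makes rule 1 impossible to satisfy; hence NOUN.
The unique satisfying tagging is: ADV NOUN NOUN ADV DET DET DET DET NOUN.
Checking: rule 1 ok; rule 2 ok; rule 3 ok; rule 4 ok.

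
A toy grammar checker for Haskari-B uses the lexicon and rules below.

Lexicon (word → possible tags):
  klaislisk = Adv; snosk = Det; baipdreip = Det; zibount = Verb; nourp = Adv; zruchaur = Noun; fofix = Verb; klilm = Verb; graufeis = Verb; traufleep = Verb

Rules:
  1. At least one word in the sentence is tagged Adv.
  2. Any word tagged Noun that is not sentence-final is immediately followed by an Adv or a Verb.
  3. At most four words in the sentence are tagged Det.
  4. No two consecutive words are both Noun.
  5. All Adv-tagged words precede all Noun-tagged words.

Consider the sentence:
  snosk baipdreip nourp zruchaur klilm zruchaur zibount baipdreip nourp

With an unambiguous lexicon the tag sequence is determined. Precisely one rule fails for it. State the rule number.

5

Fixed tagging: Det Det Adv Noun Verb Noun Verb Det Adv.
Checking each rule: R1 pass, R2 pass, R3 pass, R4 pass, R5 fail.
Only rule 5 fails.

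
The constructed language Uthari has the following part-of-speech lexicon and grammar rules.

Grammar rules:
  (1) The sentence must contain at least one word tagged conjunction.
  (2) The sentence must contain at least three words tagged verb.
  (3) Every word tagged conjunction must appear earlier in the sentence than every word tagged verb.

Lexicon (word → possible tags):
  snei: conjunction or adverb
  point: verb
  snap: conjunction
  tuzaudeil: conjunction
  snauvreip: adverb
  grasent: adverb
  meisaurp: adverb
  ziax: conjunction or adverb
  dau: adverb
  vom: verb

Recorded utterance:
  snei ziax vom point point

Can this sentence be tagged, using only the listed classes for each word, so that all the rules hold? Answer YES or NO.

YES

Candidates per position — 1:snei {conjunction,adverb}; 2:ziax {conjunction,adverb}; 3:vom {verb}; 4:point {verb}; 5:point {verb}.
One satisfying assignment: adverb conjunction verb verb verb.
Checking: rule 1 holds; rule 2 holds; rule 3 holds.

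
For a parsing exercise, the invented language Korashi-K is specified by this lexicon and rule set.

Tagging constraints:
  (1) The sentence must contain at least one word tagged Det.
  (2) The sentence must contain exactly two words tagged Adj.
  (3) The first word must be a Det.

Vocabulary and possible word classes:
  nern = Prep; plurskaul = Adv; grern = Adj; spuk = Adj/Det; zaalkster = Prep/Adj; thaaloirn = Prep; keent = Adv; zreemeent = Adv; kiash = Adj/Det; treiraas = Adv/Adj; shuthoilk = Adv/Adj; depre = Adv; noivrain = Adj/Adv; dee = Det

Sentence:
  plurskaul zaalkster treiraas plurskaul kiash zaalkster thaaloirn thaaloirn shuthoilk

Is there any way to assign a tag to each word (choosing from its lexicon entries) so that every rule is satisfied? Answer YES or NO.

NO

Candidates per position — 1:plurskaul {Adv}; 2:zaalkster {Prep,Adj}; 3:treiraas {Adv,Adj}; 4:plurskaul {Adv}; 5:kiash {Adj,Det}; 6:zaalkster {Prep,Adj}; 7:thaaloirn {Prep}; 8:thaaloirn {Prep}; 9:shuthoilk {Adv,Adj}.
Rule 3 cannot be satisfied by any choice of tags from the lexicon.
So there is no consistent tagging.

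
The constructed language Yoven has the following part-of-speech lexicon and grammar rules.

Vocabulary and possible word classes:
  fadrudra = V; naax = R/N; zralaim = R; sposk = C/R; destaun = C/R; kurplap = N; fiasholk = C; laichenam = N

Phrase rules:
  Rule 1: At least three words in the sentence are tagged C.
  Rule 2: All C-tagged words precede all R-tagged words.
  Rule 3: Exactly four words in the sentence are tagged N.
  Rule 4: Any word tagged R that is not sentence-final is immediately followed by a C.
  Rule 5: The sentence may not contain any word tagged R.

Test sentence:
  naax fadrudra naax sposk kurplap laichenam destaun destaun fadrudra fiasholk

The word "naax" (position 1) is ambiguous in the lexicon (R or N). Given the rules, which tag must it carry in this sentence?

N

Candidates per position — 1:naax {R,N}; 2:fadrudra {V}; 3:naax {R,N}; 4:sposk {C,R}; 5:kurplap {N}; 6:laichenam {N}; 7:destaun {C,R}; 8:destaun {C,R}; 9:fadrudra {V}; 10:fiasholk {C}.
Position 1: R is ruled out by rule 2; that leaves N.
Position 3: R is ruled out by rule 2; that leaves N.
Position 4: R is ruled out by rule 2; that leaves C.
Position 7: R is ruled out by rule 2; that leaves C.
Position 8: R is ruled out by rule 2; that leaves C.
So the tagging must be: N V N C N N C C V C.
Check: rule 1 ok; rule 2 ok; rule 3 ok; rule 4 ok; rule 5 ok.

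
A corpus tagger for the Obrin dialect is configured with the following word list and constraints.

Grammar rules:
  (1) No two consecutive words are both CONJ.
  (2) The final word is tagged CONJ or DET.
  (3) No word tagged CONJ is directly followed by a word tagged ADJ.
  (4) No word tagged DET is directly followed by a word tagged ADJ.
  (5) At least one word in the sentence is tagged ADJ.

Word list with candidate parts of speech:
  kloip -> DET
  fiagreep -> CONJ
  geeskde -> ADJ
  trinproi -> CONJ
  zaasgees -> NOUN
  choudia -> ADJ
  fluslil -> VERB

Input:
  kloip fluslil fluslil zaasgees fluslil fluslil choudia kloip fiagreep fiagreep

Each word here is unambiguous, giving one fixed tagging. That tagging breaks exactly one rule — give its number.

Fixed tagging: DET VERB VERB NOUN VERB VERB ADJ DET CONJ CONJ.
Checking each rule: R1 ✗, R2 ✓, R3 ✓, R4 ✓, R5 ✓.
Only rule 1 fails.

1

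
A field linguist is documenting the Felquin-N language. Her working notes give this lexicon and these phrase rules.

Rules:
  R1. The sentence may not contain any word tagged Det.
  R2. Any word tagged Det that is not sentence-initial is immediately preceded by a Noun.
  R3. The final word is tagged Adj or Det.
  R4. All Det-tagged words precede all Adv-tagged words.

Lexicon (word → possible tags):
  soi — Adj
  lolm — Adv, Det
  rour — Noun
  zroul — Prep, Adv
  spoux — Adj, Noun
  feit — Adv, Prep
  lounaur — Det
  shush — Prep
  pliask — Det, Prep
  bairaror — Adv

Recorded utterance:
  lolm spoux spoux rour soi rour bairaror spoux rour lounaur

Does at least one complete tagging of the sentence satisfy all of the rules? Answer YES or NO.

Candidates per position — 1:lolm {Adv,Det}; 2:spoux {Adj,Noun}; 3:spoux {Adj,Noun}; 4:rour {Noun}; 5:soi {Adj}; 6:rour {Noun}; 7:bairaror {Adv}; 8:spoux {Adj,Noun}; 9:rour {Noun}; 10:lounaur {Det}.
Rule 1 cannot be satisfied by any choice of tags from the lexicon.
So there is no consistent tagging.

NO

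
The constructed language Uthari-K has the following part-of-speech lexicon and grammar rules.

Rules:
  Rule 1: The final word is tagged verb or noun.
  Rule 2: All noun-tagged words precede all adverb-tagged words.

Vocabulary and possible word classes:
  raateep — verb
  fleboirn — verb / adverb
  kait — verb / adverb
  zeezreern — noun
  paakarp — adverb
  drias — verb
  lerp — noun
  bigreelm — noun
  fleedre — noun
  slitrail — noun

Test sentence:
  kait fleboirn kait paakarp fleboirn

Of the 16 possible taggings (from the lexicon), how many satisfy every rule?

Candidates per position — 1:kait {verb,adverb}; 2:fleboirn {verb,adverb}; 3:kait {verb,adverb}; 4:paakarp {adverb}; 5:fleboirn {verb,adverb}.
There are 16 candidate sequences in total.
Checking each against the rules leaves 8 sequences.
Count = 8.

8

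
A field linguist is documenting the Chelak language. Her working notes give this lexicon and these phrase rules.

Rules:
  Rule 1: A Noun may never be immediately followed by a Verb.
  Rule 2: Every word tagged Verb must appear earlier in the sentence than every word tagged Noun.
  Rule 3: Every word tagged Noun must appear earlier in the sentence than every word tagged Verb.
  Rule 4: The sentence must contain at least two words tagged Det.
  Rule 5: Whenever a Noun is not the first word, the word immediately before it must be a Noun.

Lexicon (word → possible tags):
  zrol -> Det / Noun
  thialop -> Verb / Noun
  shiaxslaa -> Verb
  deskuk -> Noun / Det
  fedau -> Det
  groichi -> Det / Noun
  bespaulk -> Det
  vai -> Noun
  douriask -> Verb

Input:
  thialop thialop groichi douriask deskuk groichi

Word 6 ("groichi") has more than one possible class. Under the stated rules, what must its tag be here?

Det

Candidates per position — 1:thialop {Verb,Noun}; 2:thialop {Verb,Noun}; 3:groichi {Det,Noun}; 4:douriask {Verb}; 5:deskuk {Noun,Det}; 6:groichi {Det,Noun}.
Position 1: tagging it Noun would leave rule 2 unsatisfiable, so it must be Verb.
Position 2: tagging it Noun would leave rule 2 unsatisfiable, so it must be Verb.
Position 3: tagging it Noun would leave rule 1 unsatisfiable, so it must be Det.
Position 5: tagging it Noun would leave rule 3 unsatisfiable, so it must be Det.
Position 6: tagging it Noun would leave rule 3 unsatisfiable, so it must be Det.
The only consistent sequence is: Verb Verb Det Verb Det Det.
Rule-by-rule: rule 1 satisfied; rule 2 satisfied; rule 3 satisfied; rule 4 satisfied; rule 5 satisfied.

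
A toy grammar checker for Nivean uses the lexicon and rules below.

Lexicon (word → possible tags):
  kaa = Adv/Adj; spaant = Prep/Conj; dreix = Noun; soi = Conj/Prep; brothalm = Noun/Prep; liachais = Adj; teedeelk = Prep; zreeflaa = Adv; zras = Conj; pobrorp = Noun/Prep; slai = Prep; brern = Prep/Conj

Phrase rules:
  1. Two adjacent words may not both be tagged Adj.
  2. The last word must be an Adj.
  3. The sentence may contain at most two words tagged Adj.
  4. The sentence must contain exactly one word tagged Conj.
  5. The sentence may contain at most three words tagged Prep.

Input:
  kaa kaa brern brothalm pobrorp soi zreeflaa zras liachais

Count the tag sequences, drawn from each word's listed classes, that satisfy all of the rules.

9

Candidates per position — 1:kaa {Adv,Adj}; 2:kaa {Adv,Adj}; 3:brern {Prep,Conj}; 4:brothalm {Noun,Prep}; 5:pobrorp {Noun,Prep}; 6:soi {Conj,Prep}; 7:zreeflaa {Adv}; 8:zras {Conj}; 9:liachais {Adj}.
There are 64 candidate sequences in total.
Checking each against the rules leaves 9 sequences.
Count = 9.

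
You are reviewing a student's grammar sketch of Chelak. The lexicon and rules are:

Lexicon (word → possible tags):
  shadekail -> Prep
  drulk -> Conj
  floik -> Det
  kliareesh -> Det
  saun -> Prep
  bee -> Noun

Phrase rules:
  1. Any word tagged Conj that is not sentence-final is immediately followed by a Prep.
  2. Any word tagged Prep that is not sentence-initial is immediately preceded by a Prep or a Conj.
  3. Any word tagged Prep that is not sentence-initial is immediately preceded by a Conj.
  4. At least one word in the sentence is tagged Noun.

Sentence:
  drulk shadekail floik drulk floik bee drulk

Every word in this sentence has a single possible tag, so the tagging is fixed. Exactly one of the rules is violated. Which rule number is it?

Fixed tagging: Conj Prep Det Conj Det Noun Conj.
Checking each rule: R1 ✗, R2 ✓, R3 ✓, R4 ✓.
Only rule 1 fails.

1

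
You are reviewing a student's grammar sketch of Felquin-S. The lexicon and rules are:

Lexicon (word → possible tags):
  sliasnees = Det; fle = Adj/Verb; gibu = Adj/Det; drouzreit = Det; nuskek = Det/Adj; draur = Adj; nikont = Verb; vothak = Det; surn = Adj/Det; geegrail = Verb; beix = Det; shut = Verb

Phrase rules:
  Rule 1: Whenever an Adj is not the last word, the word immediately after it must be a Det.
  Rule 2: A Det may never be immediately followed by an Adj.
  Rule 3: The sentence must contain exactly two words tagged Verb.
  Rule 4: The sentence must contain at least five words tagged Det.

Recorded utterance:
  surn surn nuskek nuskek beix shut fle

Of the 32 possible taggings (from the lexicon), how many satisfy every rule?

1

Candidates per position — 1:surn {Adj,Det}; 2:surn {Adj,Det}; 3:nuskek {Det,Adj}; 4:nuskek {Det,Adj}; 5:beix {Det}; 6:shut {Verb}; 7:fle {Adj,Verb}.
There are 32 candidate sequences in total.
The sequences that satisfy every rule: Det Det Det Det Det Verb Verb.
Count = 1.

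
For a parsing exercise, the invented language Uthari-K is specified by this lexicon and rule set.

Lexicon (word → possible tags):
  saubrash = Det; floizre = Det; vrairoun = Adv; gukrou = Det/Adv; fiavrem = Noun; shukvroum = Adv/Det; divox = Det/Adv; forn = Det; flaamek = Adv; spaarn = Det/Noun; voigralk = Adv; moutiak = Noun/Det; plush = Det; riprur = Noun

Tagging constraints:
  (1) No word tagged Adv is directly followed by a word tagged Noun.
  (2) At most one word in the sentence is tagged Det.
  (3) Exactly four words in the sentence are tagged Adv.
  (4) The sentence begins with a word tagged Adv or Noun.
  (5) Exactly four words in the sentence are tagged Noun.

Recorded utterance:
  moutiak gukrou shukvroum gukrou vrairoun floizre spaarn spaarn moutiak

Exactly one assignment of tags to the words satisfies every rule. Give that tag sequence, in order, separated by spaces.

Candidates per position — 1:moutiak {Noun,Det}; 2:gukrou {Det,Adv}; 3:shukvroum {Adv,Det}; 4:gukrou {Det,Adv}; 5:vrairoun {Adv}; 6:floizre {Det}; 7:spaarn {Det,Noun}; 8:spaarn {Det,Noun}; 9:moutiak {Noun,Det}.
Position 1: Det is ruled out by rule 2; that leaves Noun.
Position 2: Det is ruled out by rule 2; that leaves Adv.
Position 3: Det is ruled out by rule 2; that leaves Adv.
Position 4: Det is ruled out by rule 2; that leaves Adv.
Position 7: Det is ruled out by rule 2; that leaves Noun.
Position 8: Det is ruled out by rule 2; that leaves Noun.
Position 9: Det is ruled out by rule 2; that leaves Noun.
The only consistent sequence is: Noun Adv Adv Adv Adv Det Noun Noun Noun.
Rule-by-rule: rule 1 holds; rule 2 holds; rule 3 holds; rule 4 holds; rule 5 holds.

Noun Adv Adv Adv Adv Det Noun Noun Noun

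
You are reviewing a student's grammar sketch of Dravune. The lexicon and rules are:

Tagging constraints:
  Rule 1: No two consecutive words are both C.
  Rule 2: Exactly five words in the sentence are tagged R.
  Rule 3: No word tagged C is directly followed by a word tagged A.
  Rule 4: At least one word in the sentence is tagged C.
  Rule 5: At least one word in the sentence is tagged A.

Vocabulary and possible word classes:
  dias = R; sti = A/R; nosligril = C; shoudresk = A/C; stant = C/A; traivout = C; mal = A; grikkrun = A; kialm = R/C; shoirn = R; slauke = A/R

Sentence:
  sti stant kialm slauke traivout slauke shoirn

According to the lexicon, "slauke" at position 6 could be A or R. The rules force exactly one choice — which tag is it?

Candidates per position — 1:sti {A,R}; 2:stant {C,A}; 3:kialm {R,C}; 4:slauke {A,R}; 5:traivout {C}; 6:slauke {A,R}; 7:shoirn {R}.
Position 1: tagging it A would leave rule 2 unsatisfiable, so it must be R.
Position 3: tagging it C would leave rule 2 unsatisfiable, so it must be R.
Position 4: tagging it A would leave rule 2 unsatisfiable, so it must be R.
Position 6: tagging it A would leave rule 2 unsatisfiable, so it must be R.
Position 2: tagging it C would leave rule 5 unsatisfiable, so it must be A.
That leaves exactly one tagging: R A R R C R R.
Check: rule 1 ✓; rule 2 ✓; rule 3 ✓; rule 4 ✓; rule 5 ✓.

R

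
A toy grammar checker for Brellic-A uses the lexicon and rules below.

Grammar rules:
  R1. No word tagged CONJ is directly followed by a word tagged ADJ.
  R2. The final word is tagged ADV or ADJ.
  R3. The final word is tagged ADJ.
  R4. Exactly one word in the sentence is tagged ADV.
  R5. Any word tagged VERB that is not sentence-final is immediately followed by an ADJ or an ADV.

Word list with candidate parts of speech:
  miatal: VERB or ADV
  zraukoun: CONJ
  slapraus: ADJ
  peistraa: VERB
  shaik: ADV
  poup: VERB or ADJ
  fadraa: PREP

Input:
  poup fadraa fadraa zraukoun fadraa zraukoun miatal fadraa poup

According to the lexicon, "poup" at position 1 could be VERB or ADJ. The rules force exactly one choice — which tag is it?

ADJ

Candidates per position — 1:poup {VERB,ADJ}; 2:fadraa {PREP}; 3:fadraa {PREP}; 4:zraukoun {CONJ}; 5:fadraa {PREP}; 6:zraukoun {CONJ}; 7:miatal {VERB,ADV}; 8:fadraa {PREP}; 9:poup {VERB,ADJ}.
Position 1: tagging it VERB would leave rule 5 unsatisfiable, so it must be ADJ.
Position 7: tagging it VERB would leave rule 4 unsatisfiable, so it must be ADV.
Position 9: tagging it VERB would leave rule 2 unsatisfiable, so it must be ADJ.
That leaves exactly one tagging: ADJ PREP PREP CONJ PREP CONJ ADV PREP ADJ.
Checking: rule 1 ✓; rule 2 ✓; rule 3 ✓; rule 4 ✓; rule 5 ✓.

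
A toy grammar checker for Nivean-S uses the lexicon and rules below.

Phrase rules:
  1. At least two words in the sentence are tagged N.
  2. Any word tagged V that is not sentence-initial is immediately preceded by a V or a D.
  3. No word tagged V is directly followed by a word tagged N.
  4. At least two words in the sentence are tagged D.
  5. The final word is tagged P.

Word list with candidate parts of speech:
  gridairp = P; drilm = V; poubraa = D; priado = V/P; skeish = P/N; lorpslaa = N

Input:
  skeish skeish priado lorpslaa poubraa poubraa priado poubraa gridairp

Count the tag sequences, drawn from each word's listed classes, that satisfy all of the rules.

6

Candidates per position — 1:skeish {P,N}; 2:skeish {P,N}; 3:priado {V,P}; 4:lorpslaa {N}; 5:poubraa {D}; 6:poubraa {D}; 7:priado {V,P}; 8:poubraa {D}; 9:gridairp {P}.
There are 16 candidate sequences in total.
Checking each against the rules leaves 6 sequences.
Count = 6.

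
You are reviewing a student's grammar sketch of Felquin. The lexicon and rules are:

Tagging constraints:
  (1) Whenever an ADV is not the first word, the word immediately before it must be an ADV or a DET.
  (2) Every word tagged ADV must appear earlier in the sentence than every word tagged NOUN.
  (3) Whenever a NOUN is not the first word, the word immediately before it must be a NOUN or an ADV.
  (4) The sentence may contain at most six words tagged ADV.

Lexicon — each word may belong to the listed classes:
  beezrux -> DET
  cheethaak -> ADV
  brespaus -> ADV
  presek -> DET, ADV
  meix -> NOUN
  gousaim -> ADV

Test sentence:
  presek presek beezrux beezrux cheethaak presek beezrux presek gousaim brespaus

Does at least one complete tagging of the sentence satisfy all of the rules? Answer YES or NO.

Candidates per position — 1:presek {DET,ADV}; 2:presek {DET,ADV}; 3:beezrux {DET}; 4:beezrux {DET}; 5:cheethaak {ADV}; 6:presek {DET,ADV}; 7:beezrux {DET}; 8:presek {DET,ADV}; 9:gousaim {ADV}; 10:brespaus {ADV}.
One satisfying assignment: ADV DET DET DET ADV ADV DET ADV ADV ADV.
Rule-by-rule: rule 1 satisfied; rule 2 satisfied; rule 3 satisfied; rule 4 satisfied.

YES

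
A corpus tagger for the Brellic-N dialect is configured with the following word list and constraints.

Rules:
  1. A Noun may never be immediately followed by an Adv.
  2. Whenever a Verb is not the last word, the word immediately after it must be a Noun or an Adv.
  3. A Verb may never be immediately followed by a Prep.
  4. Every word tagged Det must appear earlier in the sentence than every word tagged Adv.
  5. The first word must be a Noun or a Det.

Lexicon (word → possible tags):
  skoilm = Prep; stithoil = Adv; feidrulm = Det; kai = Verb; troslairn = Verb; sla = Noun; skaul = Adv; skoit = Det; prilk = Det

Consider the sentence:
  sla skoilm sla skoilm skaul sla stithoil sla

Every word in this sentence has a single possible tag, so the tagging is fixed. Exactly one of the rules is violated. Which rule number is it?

Fixed tagging: Noun Prep Noun Prep Adv Noun Adv Noun.
Applying the rules: R1 fails, R2 ok, R3 ok, R4 ok, R5 ok.
Only rule 1 fails.

1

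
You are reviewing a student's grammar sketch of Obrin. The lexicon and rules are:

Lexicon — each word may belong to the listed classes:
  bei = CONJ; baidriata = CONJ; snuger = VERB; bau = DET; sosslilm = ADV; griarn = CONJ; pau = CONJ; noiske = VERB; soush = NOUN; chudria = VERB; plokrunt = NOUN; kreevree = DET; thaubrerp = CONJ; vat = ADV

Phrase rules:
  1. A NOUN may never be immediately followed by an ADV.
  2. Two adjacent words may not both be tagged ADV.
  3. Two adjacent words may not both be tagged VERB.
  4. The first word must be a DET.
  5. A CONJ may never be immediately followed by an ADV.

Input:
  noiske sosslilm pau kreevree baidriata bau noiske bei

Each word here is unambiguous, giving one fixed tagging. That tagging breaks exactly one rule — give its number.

4

Fixed tagging: VERB ADV CONJ DET CONJ DET VERB CONJ.
Rule check: R1 ✓, R2 ✓, R3 ✓, R4 ✗, R5 ✓.
Only rule 4 fails.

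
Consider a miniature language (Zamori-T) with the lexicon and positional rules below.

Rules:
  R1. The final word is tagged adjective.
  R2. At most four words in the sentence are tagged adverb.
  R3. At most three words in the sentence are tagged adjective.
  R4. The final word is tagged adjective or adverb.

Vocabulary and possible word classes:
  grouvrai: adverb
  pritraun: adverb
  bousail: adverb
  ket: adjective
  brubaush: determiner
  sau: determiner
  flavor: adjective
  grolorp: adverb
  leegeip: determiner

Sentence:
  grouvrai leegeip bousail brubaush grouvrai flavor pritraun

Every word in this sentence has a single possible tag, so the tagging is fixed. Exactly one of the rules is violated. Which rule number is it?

1

Fixed tagging: adverb determiner adverb determiner adverb adjective adverb.
Applying the rules: R1 fails, R2 ok, R3 ok, R4 ok.
Only rule 1 fails.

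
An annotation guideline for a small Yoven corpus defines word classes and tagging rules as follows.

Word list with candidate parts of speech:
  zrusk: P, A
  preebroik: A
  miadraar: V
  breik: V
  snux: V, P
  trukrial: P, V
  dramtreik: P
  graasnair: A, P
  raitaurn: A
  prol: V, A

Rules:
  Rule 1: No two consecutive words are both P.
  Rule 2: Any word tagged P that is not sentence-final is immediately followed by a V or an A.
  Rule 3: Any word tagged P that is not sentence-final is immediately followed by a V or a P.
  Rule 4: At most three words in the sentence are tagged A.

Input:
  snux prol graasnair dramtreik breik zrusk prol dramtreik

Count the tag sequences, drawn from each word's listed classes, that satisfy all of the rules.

Candidates per position — 1:snux {V,P}; 2:prol {V,A}; 3:graasnair {A,P}; 4:dramtreik {P}; 5:breik {V}; 6:zrusk {P,A}; 7:prol {V,A}; 8:dramtreik {P}.
There are 32 candidate sequences in total.
Checking each against the rules leaves 8 sequences.
Count = 8.

8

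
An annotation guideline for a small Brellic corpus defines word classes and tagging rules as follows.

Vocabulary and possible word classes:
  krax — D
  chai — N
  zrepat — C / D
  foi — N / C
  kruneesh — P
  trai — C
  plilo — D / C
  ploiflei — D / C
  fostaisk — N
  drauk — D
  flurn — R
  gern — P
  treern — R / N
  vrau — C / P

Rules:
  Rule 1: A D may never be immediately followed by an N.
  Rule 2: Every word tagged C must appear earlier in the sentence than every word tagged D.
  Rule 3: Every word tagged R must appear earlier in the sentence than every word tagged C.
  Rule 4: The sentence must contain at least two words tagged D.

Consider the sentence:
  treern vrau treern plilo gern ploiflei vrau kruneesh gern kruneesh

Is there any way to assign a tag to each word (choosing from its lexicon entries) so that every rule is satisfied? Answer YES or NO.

YES

Candidates per position — 1:treern {R,N}; 2:vrau {C,P}; 3:treern {R,N}; 4:plilo {D,C}; 5:gern {P}; 6:ploiflei {D,C}; 7:vrau {C,P}; 8:kruneesh {P}; 9:gern {P}; 10:kruneesh {P}.
One satisfying assignment: R C N D P D P P P P.
Check: rule 1 ✓; rule 2 ✓; rule 3 ✓; rule 4 ✓.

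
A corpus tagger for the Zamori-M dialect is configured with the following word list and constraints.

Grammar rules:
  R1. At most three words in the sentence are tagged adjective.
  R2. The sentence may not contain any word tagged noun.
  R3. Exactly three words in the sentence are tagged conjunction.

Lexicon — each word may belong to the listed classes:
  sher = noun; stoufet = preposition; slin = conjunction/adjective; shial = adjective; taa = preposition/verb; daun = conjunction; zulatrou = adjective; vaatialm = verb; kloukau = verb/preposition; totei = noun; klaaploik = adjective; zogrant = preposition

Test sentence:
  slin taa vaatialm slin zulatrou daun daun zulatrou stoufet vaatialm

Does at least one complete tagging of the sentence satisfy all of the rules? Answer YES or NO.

YES

Candidates per position — 1:slin {conjunction,adjective}; 2:taa {preposition,verb}; 3:vaatialm {verb}; 4:slin {conjunction,adjective}; 5:zulatrou {adjective}; 6:daun {conjunction}; 7:daun {conjunction}; 8:zulatrou {adjective}; 9:stoufet {preposition}; 10:vaatialm {verb}.
One satisfying assignment: adjective verb verb conjunction adjective conjunction conjunction adjective preposition verb.
Check: rule 1 ok; rule 2 ok; rule 3 ok.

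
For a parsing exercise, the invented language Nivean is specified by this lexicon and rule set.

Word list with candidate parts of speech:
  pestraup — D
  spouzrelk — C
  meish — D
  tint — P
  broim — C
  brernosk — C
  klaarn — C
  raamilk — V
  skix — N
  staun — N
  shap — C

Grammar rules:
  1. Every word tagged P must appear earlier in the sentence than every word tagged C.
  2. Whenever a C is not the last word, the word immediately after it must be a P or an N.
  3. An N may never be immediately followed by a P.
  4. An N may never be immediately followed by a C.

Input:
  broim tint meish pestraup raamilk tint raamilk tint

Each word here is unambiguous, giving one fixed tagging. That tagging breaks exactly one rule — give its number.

Fixed tagging: C P D D V P V P.
Rule check: R1 fail, R2 pass, R3 pass, R4 pass.
Only rule 1 fails.

1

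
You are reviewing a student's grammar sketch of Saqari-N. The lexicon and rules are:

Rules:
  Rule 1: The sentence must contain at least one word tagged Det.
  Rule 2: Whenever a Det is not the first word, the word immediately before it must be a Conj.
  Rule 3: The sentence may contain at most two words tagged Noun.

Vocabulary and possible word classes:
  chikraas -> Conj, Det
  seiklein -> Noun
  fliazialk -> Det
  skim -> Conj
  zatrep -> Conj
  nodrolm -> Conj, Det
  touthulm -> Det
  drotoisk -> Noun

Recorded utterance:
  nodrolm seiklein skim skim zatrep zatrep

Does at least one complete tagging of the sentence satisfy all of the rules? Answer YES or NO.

Candidates per position — 1:nodrolm {Conj,Det}; 2:seiklein {Noun}; 3:skim {Conj}; 4:skim {Conj}; 5:zatrep {Conj}; 6:zatrep {Conj}.
One satisfying assignment: Det Noun Conj Conj Conj Conj.
Rule-by-rule: rule 1 holds; rule 2 holds; rule 3 holds.

YES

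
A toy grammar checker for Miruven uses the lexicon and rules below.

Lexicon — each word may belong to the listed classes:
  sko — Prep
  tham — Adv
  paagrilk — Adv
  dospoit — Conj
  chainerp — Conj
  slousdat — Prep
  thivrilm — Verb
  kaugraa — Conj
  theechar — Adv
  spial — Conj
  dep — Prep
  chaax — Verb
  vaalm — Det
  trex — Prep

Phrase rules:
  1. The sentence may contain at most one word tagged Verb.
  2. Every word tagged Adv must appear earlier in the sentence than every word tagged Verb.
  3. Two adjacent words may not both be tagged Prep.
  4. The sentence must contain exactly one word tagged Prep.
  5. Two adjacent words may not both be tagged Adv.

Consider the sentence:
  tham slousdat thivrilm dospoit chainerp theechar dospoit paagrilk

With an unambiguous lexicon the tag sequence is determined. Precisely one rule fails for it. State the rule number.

Fixed tagging: Adv Prep Verb Conj Conj Adv Conj Adv.
Checking each rule: R1 ok, R2 fails, R3 ok, R4 ok, R5 ok.
Only rule 2 fails.

2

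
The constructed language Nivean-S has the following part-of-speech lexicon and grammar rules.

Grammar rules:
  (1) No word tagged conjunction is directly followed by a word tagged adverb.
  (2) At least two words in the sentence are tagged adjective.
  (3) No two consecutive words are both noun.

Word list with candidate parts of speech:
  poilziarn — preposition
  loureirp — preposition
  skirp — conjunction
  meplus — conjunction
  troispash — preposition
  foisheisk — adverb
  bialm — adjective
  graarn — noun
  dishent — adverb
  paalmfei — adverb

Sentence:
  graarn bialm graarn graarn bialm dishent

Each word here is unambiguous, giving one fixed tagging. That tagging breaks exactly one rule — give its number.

Fixed tagging: noun adjective noun noun adjective adverb.
Rule check: R1 pass, R2 pass, R3 fail.
Only rule 3 fails.

3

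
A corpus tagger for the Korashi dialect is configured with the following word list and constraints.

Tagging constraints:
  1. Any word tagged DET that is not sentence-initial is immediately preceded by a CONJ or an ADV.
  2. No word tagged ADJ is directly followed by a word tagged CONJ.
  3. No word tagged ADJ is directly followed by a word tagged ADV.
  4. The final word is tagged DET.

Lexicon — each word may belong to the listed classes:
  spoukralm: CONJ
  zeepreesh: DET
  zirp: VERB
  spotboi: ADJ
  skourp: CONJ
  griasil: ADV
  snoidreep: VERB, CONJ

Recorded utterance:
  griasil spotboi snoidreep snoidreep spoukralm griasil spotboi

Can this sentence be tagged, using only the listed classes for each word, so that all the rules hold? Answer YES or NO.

NO

Candidates per position — 1:griasil {ADV}; 2:spotboi {ADJ}; 3:snoidreep {VERB,CONJ}; 4:snoidreep {VERB,CONJ}; 5:spoukralm {CONJ}; 6:griasil {ADV}; 7:spotboi {ADJ}.
Rule 4 cannot be satisfied by any choice of tags from the lexicon.
So there is no consistent tagging.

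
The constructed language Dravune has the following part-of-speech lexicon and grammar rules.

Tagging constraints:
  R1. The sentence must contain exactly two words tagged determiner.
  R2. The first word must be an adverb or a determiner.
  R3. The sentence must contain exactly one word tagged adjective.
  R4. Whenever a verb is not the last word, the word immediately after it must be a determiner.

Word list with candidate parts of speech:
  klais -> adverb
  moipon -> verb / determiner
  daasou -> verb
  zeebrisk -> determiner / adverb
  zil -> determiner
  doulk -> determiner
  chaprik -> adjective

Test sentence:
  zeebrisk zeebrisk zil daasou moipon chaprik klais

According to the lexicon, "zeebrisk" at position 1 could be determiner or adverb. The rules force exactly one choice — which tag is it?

adverb

Candidates per position — 1:zeebrisk {determiner,adverb}; 2:zeebrisk {determiner,adverb}; 3:zil {determiner}; 4:daasou {verb}; 5:moipon {verb,determiner}; 6:chaprik {adjective}; 7:klais {adverb}.
Position 5: verb is ruled out by rule 4; that leaves determiner.
Position 1: determiner is ruled out by rule 1; that leaves adverb.
Position 2: determiner is ruled out by rule 1; that leaves adverb.
So the tagging must be: adverb adverb determiner verb determiner adjective adverb.
Check: rule 1 satisfied; rule 2 satisfied; rule 3 satisfied; rule 4 satisfied.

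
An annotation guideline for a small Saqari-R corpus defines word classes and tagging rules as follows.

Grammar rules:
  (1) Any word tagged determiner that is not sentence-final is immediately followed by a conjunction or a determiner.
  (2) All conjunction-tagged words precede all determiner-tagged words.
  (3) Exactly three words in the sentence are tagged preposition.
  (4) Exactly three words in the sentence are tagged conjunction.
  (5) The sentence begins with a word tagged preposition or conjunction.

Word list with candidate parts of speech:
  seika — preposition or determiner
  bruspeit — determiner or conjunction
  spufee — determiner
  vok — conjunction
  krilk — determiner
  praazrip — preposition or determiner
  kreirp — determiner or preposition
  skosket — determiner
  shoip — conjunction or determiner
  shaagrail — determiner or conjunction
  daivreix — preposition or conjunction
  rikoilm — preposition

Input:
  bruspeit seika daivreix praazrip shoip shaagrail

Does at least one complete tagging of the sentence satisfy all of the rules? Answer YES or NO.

Candidates per position — 1:bruspeit {determiner,conjunction}; 2:seika {preposition,determiner}; 3:daivreix {preposition,conjunction}; 4:praazrip {preposition,determiner}; 5:shoip {conjunction,determiner}; 6:shaagrail {determiner,conjunction}.
One satisfying assignment: conjunction preposition preposition preposition conjunction conjunction.
Check: rule 1 holds; rule 2 holds; rule 3 holds; rule 4 holds; rule 5 holds.

YES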